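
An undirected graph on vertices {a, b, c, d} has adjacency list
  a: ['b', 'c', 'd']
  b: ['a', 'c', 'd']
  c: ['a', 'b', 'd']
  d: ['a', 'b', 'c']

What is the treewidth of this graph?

3

A width-3 tree decomposition is:
Bags: B1 = {a, b, c, d}
Tree: (single bag)
With just one bag of size 4, the width is 4 − 1 = 3, so tw(G) ≤ 3. On the other hand G contains the 4-clique {a, b, c, d}. A clique must lie in a single bag of any decomposition, so no decomposition can have width below 3. The upper and lower bounds meet at 3, so that is the treewidth.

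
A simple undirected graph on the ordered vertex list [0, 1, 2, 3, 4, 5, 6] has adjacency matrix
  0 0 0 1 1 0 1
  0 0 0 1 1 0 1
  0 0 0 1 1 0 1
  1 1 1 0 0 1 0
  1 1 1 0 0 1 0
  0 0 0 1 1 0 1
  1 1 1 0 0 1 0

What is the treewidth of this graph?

3

A width-3 tree decomposition is:
Bags: B1 = {1, 3, 4, 6}  B2 = {3, 4, 5, 6}  B3 = {2, 3, 4, 6}  B4 = {0, 3, 4, 6}
Tree: B1–B2, B2–B3, B3–B4
Each bag holds 4 vertices, so the decomposition has width 3, which upper-bounds the treewidth. For the lower bound: the 4 vertex sets {1,6}, {3,5}, {4}, {2} are disjoint, each induces a connected subgraph, and every pair is joined by at least one edge of G. Contracting each set to a single vertex therefore yields K_{4} as a minor, and since treewidth is minor-monotone, tw(G) ≥ tw(K_{4}) = 3. Hence tw(G) = 3 exactly.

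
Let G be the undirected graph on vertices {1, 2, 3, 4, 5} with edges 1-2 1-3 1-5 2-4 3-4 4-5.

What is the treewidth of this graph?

2

A width-2 tree decomposition is:
Bags: B1 = {1, 3, 4}  B2 = {1, 2, 4}  B3 = {1, 4, 5}
Tree: B1–B2, B2–B3
Each bag holds 3 vertices, so the decomposition has width 2, which upper-bounds the treewidth. For the lower bound, G contains the cycle 1–3–4–2–1, so G is not a forest; only forests have treewidth ≤ 1, hence tw(G) ≥ 2. Hence tw(G) = 2 exactly.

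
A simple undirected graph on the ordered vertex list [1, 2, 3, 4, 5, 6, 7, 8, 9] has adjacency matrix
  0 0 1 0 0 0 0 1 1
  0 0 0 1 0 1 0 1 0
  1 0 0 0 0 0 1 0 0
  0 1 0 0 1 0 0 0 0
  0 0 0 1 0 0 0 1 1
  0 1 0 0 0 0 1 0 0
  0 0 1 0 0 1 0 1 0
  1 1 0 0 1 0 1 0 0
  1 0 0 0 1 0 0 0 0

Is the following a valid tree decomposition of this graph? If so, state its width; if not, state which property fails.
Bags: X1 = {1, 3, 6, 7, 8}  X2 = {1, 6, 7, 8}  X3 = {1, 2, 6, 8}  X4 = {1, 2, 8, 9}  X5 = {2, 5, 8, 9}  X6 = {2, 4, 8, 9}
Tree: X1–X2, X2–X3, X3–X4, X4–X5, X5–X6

A tree decomposition must satisfy three properties: every vertex lies in some bag; for every edge, both endpoints lie together in some bag; and for every vertex, the bags containing it form a connected subtree. Here edge (5,4) lies in no bag, so the decomposition is invalid.

No — edge (5,4) lies in no bag.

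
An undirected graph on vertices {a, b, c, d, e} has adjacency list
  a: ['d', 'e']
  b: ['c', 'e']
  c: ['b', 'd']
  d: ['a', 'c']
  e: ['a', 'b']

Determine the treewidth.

A width-2 tree decomposition is:
Bags: B1 = {b, c, e}  B2 = {c, d, e}  B3 = {a, d, e}
Tree: B1–B2, B2–B3
Every bag has size at most 3, so the width is 3 − 1 = 2 and tw(G) ≤ 2. The edges e–b–c–d–a–e form a cycle, so G is not a tree and its treewidth is at least 2. Hence tw(G) = 2 exactly.

2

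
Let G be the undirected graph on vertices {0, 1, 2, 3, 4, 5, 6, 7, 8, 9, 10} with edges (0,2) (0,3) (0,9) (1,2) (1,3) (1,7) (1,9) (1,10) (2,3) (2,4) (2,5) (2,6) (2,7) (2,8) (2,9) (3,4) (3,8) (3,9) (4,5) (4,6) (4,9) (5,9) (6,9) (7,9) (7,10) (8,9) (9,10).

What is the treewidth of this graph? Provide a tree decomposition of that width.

Each bag holds 4 vertices, so the decomposition has width 3, which upper-bounds the treewidth. For the lower bound, the 4 vertices {0, 2, 3, 9} are pairwise adjacent, and any tree decomposition puts a clique entirely inside one bag — forcing width ≥ 3. Hence tw(G) = 3 exactly.

Treewidth 3.
Bags: B1 = {1, 2, 3, 9}  B2 = {2, 3, 4, 9}  B3 = {2, 4, 5, 9}  B4 = {1, 2, 7, 9}  B5 = {0, 2, 3, 9}  B6 = {1, 7, 9, 10}  B7 = {2, 4, 6, 9}  B8 = {2, 3, 8, 9}
Tree: B1–B2, B2–B3, B1–B4, B1–B5, B4–B6, B2–B7, B5–B8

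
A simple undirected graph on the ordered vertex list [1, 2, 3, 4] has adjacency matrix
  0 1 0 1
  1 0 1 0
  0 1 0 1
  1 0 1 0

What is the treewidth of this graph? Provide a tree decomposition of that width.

Treewidth 2.
One optimal decomposition is:
Bags: B1 = {1, 3, 4}  B2 = {1, 2, 3}
Tree: B1–B2

The largest bag has 3 vertices, giving width 2; this decomposition certifies tw(G) ≤ 2. The edges 1–4–3–2–1 form a cycle, so G is not a tree and its treewidth is at least 2. Hence tw(G) = 2 exactly.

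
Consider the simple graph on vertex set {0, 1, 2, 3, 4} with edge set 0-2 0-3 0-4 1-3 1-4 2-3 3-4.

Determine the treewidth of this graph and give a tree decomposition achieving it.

Each bag holds 3 vertices, so the decomposition has width 2, which upper-bounds the treewidth. For the lower bound, the 3 vertices {0, 2, 3} are pairwise adjacent, and any tree decomposition puts a clique entirely inside one bag — forcing width ≥ 2. The upper and lower bounds meet at 2, so that is the treewidth.

Treewidth 2.
Bags: B1 = {0, 3, 4}  B2 = {1, 3, 4}  B3 = {0, 2, 3}
Tree: B1–B2, B1–B3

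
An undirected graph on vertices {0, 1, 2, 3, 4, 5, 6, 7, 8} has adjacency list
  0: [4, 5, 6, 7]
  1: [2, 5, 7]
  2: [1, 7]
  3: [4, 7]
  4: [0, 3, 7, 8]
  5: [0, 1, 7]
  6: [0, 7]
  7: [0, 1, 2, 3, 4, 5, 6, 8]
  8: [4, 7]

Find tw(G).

2

A width-2 tree decomposition is:
Bags: B1 = {4, 7, 8}  B2 = {0, 4, 7}  B3 = {0, 5, 7}  B4 = {3, 4, 7}  B5 = {0, 6, 7}  B6 = {1, 5, 7}  B7 = {1, 2, 7}
Tree: B1–B2, B2–B3, B1–B4, B2–B5, B3–B6, B6–B7
The largest bag has 3 vertices, giving width 2; this decomposition certifies tw(G) ≤ 2. Conversely, {0, 4, 7} is a clique of size 3, and the vertices of any clique must share a bag in every tree decomposition; so some bag has ≥ 3 vertices and tw(G) ≥ 2. Combining the bounds, tw(G) = 2.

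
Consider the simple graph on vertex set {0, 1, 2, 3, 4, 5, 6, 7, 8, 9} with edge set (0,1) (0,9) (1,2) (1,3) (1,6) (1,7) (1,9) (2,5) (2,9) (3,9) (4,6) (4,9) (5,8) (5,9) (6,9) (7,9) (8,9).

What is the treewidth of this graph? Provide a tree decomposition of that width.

Treewidth 2.
One optimal decomposition is:
Bags: B1 = {1, 2, 9}  B2 = {0, 1, 9}  B3 = {1, 6, 9}  B4 = {2, 5, 9}  B5 = {1, 7, 9}  B6 = {4, 6, 9}  B7 = {1, 3, 9}  B8 = {5, 8, 9}
Tree: B1–B2, B2–B3, B1–B4, B3–B5, B3–B6, B2–B7, B4–B8

Every bag has size at most 3, so the width is 3 − 1 = 2 and tw(G) ≤ 2. On the other hand G contains the 3-clique {5, 8, 9}. A clique must lie in a single bag of any decomposition, so no decomposition can have width below 2. Therefore the treewidth is 2.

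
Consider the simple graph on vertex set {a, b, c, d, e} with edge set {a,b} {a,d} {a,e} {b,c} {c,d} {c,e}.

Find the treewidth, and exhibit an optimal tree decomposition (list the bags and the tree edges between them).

Treewidth 2.
Bags: B1 = {a, c, e}  B2 = {a, c, d}  B3 = {a, b, c}
Tree: B1–B2, B2–B3

Each bag holds 3 vertices, so the decomposition has width 2, which upper-bounds the treewidth. Since c–e–a–d–c is a cycle in G, G is not acyclic. Forests are exactly the graphs of treewidth ≤ 1, so tw(G) ≥ 2. Combining the bounds, tw(G) = 2.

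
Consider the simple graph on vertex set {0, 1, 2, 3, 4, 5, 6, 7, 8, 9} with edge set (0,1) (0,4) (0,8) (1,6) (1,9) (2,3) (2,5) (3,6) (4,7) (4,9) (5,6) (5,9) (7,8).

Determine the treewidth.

A width-2 tree decomposition is:
Bags: B1 = {2, 3, 6}  B2 = {2, 5, 6}  B3 = {1, 5, 6}  B4 = {1, 5, 9}  B5 = {0, 1, 9}  B6 = {0, 4, 9}  B7 = {0, 4, 8}  B8 = {4, 7, 8}
Tree: B1–B2, B2–B3, B3–B4, B4–B5, B5–B6, B6–B7, B7–B8
Each bag holds 3 vertices, so the decomposition has width 2, which upper-bounds the treewidth. For the lower bound, G contains the cycle 3–2–5–6–3, so G is not a forest; only forests have treewidth ≤ 1, hence tw(G) ≥ 2. Combining the bounds, tw(G) = 2.

2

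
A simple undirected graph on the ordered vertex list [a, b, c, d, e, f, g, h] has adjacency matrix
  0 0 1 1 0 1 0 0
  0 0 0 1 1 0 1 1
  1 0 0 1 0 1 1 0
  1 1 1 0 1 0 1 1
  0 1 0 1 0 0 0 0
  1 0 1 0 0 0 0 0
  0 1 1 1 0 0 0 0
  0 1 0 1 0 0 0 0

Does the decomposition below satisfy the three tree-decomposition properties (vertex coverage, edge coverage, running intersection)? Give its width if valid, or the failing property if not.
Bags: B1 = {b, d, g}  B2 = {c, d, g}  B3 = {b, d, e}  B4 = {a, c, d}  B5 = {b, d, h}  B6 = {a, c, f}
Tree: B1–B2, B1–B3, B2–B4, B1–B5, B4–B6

Yes; width 2.

Vertex coverage: the bags together contain {a, b, c, d, e, f, g, h}, the full vertex set. Edge coverage: each edge of G has both endpoints in at least one bag. Running intersection: for every vertex, the bags containing it form a connected subtree. All three properties hold, so this is a valid tree decomposition of width max|bag| − 1 = 2, and hence tw(G) ≤ 2.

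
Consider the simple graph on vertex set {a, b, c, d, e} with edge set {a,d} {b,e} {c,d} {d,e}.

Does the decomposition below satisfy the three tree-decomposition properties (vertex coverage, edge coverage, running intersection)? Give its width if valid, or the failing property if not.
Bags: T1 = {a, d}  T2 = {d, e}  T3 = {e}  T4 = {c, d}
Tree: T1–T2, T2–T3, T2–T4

A tree decomposition must satisfy three properties: every vertex lies in some bag; for every edge, both endpoints lie together in some bag; and for every vertex, the bags containing it form a connected subtree. Here vertex b appears in no bag, so the decomposition is invalid.

No — vertex b appears in no bag.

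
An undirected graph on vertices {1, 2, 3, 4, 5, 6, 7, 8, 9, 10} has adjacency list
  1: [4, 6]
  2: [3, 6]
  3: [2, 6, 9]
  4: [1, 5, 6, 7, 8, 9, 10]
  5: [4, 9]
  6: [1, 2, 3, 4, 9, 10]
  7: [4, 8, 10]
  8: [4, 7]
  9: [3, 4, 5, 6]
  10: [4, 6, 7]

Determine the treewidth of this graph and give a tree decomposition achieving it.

Treewidth 2.
One optimal decomposition is:
Bags: B1 = {4, 7, 10}  B2 = {4, 6, 10}  B3 = {4, 7, 8}  B4 = {4, 6, 9}  B5 = {1, 4, 6}  B6 = {3, 6, 9}  B7 = {4, 5, 9}  B8 = {2, 3, 6}
Tree: B1–B2, B1–B3, B2–B4, B4–B5, B4–B6, B4–B7, B6–B8

Each bag holds 3 vertices, so the decomposition has width 2, which upper-bounds the treewidth. On the other hand G contains the 3-clique {2, 3, 6}. A clique must lie in a single bag of any decomposition, so no decomposition can have width below 2. Combining the bounds, tw(G) = 2.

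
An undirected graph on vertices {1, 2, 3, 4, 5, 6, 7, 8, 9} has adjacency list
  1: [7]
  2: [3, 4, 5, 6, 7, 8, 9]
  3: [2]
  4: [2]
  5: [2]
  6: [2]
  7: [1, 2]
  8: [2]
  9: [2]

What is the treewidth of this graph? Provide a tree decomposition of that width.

Every bag has size at most 2, so the width is 2 − 1 = 1 and tw(G) ≤ 1. Any graph with an edge has treewidth ≥ 1, and G has the edge 3–2. The upper and lower bounds meet at 1, so that is the treewidth.

Treewidth 1.
One optimal decomposition is:
Bags: B1 = {2, 3}  B2 = {2, 6}  B3 = {2, 7}  B4 = {2, 9}  B5 = {2, 4}  B6 = {2, 8}  B7 = {1, 7}  B8 = {2, 5}
Tree: B1–B2, B1–B3, B3–B4, B3–B5, B1–B6, B3–B7, B3–B8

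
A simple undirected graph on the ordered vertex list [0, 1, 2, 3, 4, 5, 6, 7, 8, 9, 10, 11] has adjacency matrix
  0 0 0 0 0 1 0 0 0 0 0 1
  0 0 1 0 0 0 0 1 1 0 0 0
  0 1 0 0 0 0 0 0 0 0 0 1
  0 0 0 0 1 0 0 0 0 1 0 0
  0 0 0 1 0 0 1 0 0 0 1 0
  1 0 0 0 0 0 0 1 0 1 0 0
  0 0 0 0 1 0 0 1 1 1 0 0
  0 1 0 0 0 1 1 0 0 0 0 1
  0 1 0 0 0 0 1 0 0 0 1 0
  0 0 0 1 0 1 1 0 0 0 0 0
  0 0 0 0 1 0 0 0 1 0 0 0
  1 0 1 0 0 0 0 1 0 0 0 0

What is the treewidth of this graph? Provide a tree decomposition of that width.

Treewidth 3.
One such decomposition:
Bags: B1 = {3, 4, 9, 10}  B2 = {4, 6, 9, 10}  B3 = {6, 8, 9, 10}  B4 = {5, 6, 8, 9}  B5 = {5, 6, 7, 8}  B6 = {1, 5, 7, 8}  B7 = {0, 1, 5, 7}  B8 = {0, 1, 7, 11}  B9 = {0, 1, 2, 11}
Tree: B1–B2, B2–B3, B3–B4, B4–B5, B5–B6, B6–B7, B7–B8, B8–B9

The largest bag has 4 vertices, giving width 3; this decomposition certifies tw(G) ≤ 3. For the lower bound: the 4 vertex sets {3,4,10}, {9}, {6}, {1,5,7,8} are disjoint, each induces a connected subgraph, and every pair is joined by at least one edge of G. Contracting each set to a single vertex therefore yields K_{4} as a minor, and since treewidth is minor-monotone, tw(G) ≥ tw(K_{4}) = 3. Combining the bounds, tw(G) = 3.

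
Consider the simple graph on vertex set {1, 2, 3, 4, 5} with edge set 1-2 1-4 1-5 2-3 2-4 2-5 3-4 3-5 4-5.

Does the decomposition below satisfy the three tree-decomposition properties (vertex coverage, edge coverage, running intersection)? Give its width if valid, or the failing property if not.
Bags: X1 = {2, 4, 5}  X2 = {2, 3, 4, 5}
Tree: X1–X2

A tree decomposition must satisfy three properties: every vertex lies in some bag; for every edge, both endpoints lie together in some bag; and for every vertex, the bags containing it form a connected subtree. Here vertex 1 appears in no bag, so the decomposition is invalid.

No — vertex 1 appears in no bag.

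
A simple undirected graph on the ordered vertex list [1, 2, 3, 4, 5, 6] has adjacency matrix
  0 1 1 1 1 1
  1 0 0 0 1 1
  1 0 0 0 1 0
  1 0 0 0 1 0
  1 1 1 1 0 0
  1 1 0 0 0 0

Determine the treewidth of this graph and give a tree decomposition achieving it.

Every bag has size at most 3, so the width is 3 − 1 = 2 and tw(G) ≤ 2. On the other hand G contains the 3-clique {1, 2, 5}. A clique must lie in a single bag of any decomposition, so no decomposition can have width below 2. The upper and lower bounds meet at 2, so that is the treewidth.

Treewidth 2.
One optimal decomposition is:
Bags: B1 = {1, 2, 5}  B2 = {1, 2, 6}  B3 = {1, 3, 5}  B4 = {1, 4, 5}
Tree: B1–B2, B1–B3, B1–B4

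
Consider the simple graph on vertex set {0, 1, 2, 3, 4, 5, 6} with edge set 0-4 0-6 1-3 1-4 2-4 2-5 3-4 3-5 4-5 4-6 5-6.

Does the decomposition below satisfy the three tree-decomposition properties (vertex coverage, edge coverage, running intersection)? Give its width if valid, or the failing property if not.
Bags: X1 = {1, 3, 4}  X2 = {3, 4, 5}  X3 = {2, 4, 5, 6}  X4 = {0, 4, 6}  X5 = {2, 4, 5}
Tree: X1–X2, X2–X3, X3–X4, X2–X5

No — bags containing vertex 2 are not connected in the tree.

A tree decomposition must satisfy three properties: every vertex lies in some bag; for every edge, both endpoints lie together in some bag; and for every vertex, the bags containing it form a connected subtree. Here bags containing vertex 2 are not connected in the tree, so the decomposition is invalid.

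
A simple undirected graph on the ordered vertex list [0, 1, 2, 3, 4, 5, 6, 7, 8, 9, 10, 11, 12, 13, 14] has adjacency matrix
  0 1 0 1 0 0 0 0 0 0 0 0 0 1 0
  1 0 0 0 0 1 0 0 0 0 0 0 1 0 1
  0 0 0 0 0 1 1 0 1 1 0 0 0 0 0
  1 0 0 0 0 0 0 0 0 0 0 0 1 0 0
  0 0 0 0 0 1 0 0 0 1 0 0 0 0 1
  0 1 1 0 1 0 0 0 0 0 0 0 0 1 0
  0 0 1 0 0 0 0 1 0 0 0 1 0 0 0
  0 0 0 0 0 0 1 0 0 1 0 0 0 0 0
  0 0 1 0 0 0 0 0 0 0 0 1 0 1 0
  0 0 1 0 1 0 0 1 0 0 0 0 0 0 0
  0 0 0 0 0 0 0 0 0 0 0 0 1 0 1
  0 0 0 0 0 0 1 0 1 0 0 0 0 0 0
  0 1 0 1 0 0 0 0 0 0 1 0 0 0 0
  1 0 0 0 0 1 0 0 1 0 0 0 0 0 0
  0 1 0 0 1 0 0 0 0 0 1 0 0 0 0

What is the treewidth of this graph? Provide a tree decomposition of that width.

Treewidth 3.
One such decomposition:
Bags: B1 = {0, 3, 10, 12}  B2 = {0, 1, 10, 12}  B3 = {0, 1, 10, 14}  B4 = {0, 1, 13, 14}  B5 = {1, 5, 13, 14}  B6 = {4, 5, 13, 14}  B7 = {4, 5, 8, 13}  B8 = {2, 4, 5, 8}  B9 = {2, 4, 8, 9}  B10 = {2, 8, 9, 11}  B11 = {2, 6, 9, 11}  B12 = {6, 7, 9, 11}
Tree: B1–B2, B2–B3, B3–B4, B4–B5, B5–B6, B6–B7, B7–B8, B8–B9, B9–B10, B10–B11, B11–B12

Each bag holds 4 vertices, so the decomposition has width 3, which upper-bounds the treewidth. For the lower bound: the 4 vertex sets {3,10,12}, {0}, {1}, {4,5,13,14} are disjoint, each induces a connected subgraph, and every pair is joined by at least one edge of G. Contracting each set to a single vertex therefore yields K_{4} as a minor, and since treewidth is minor-monotone, tw(G) ≥ tw(K_{4}) = 3. The upper and lower bounds meet at 3, so that is the treewidth.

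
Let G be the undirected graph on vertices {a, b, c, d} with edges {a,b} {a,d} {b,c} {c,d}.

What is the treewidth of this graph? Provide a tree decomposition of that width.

Every bag has size at most 3, so the width is 3 − 1 = 2 and tw(G) ≤ 2. Since c–b–a–d–c is a cycle in G, G is not acyclic. Forests are exactly the graphs of treewidth ≤ 1, so tw(G) ≥ 2. Therefore the treewidth is 2.

Treewidth 2.
One such decomposition:
Bags: B1 = {a, b, c}  B2 = {a, c, d}
Tree: B1–B2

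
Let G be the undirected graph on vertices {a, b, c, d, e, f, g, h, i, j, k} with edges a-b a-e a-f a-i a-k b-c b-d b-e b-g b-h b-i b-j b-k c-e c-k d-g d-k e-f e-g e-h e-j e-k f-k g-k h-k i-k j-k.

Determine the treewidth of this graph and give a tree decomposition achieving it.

Treewidth 3.
One such decomposition:
Bags: B1 = {b, c, e, k}  B2 = {a, b, e, k}  B3 = {b, e, g, k}  B4 = {b, d, g, k}  B5 = {a, b, i, k}  B6 = {a, e, f, k}  B7 = {b, e, h, k}  B8 = {b, e, j, k}
Tree: B1–B2, B1–B3, B3–B4, B2–B5, B2–B6, B1–B7, B7–B8

Every bag has size at most 4, so the width is 4 − 1 = 3 and tw(G) ≤ 3. Conversely, {a, e, f, k} is a clique of size 4, and the vertices of any clique must share a bag in every tree decomposition; so some bag has ≥ 4 vertices and tw(G) ≥ 3. Hence tw(G) = 3 exactly.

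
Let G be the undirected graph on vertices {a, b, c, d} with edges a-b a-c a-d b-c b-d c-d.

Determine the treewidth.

A width-3 tree decomposition is:
Bags: B1 = {a, b, c, d}
Tree: (single bag)
A single bag containing all 4 vertices is trivially a valid decomposition of width 3. On the other hand G contains the 4-clique {a, b, c, d}. A clique must lie in a single bag of any decomposition, so no decomposition can have width below 3. Therefore the treewidth is 3.

3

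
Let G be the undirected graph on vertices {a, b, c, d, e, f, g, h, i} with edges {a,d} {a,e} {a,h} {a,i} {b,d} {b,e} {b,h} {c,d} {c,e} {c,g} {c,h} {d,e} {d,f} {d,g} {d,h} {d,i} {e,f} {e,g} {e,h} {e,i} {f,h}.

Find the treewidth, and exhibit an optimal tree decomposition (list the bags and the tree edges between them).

Treewidth 3.
One such decomposition:
Bags: B1 = {c, d, e, h}  B2 = {c, d, e, g}  B3 = {d, e, f, h}  B4 = {a, d, e, h}  B5 = {a, d, e, i}  B6 = {b, d, e, h}
Tree: B1–B2, B1–B3, B3–B4, B4–B5, B4–B6

Every bag has size at most 4, so the width is 4 − 1 = 3 and tw(G) ≤ 3. For the lower bound, the 4 vertices {c, d, e, g} are pairwise adjacent, and any tree decomposition puts a clique entirely inside one bag — forcing width ≥ 3. Therefore the treewidth is 3.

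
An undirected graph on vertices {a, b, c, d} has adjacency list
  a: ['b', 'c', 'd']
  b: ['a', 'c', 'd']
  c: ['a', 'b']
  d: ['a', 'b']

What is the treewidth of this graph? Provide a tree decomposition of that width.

Treewidth 2.
One optimal decomposition is:
Bags: B1 = {a, b, d}  B2 = {a, b, c}
Tree: B1–B2

Each bag holds 3 vertices, so the decomposition has width 2, which upper-bounds the treewidth. Conversely, {a, b, d} is a clique of size 3, and the vertices of any clique must share a bag in every tree decomposition; so some bag has ≥ 3 vertices and tw(G) ≥ 2. Combining the bounds, tw(G) = 2.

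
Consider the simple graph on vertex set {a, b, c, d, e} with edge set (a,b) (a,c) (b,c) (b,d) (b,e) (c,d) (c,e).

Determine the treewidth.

A width-2 tree decomposition is:
Bags: B1 = {a, b, c}  B2 = {b, c, e}  B3 = {b, c, d}
Tree: B1–B2, B2–B3
The largest bag has 3 vertices, giving width 2; this decomposition certifies tw(G) ≤ 2. On the other hand G contains the 3-clique {b, c, d}. A clique must lie in a single bag of any decomposition, so no decomposition can have width below 2. Therefore the treewidth is 2.

2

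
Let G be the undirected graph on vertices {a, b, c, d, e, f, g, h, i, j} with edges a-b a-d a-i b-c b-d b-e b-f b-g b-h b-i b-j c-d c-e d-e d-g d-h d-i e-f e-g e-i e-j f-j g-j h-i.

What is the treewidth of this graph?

A width-3 tree decomposition is:
Bags: B1 = {b, d, e, g}  B2 = {b, c, d, e}  B3 = {b, d, e, i}  B4 = {b, e, g, j}  B5 = {b, d, h, i}  B6 = {b, e, f, j}  B7 = {a, b, d, i}
Tree: B1–B2, B1–B3, B1–B4, B3–B5, B4–B6, B3–B7
Each bag holds 4 vertices, so the decomposition has width 3, which upper-bounds the treewidth. Conversely, {b, d, e, g} is a clique of size 4, and the vertices of any clique must share a bag in every tree decomposition; so some bag has ≥ 4 vertices and tw(G) ≥ 3. Combining the bounds, tw(G) = 3.

3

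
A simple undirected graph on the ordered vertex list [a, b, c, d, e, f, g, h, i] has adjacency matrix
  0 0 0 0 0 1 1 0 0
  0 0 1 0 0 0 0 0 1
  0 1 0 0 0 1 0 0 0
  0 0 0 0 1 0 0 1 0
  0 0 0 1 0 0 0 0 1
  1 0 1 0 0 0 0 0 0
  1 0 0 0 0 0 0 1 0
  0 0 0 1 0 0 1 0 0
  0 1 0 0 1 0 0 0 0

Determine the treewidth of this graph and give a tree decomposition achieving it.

Treewidth 2.
One optimal decomposition is:
Bags: B1 = {a, g, h}  B2 = {a, d, h}  B3 = {a, d, e}  B4 = {a, e, i}  B5 = {a, b, i}  B6 = {a, b, c}  B7 = {a, c, f}
Tree: B1–B2, B2–B3, B3–B4, B4–B5, B5–B6, B6–B7

The largest bag has 3 vertices, giving width 2; this decomposition certifies tw(G) ≤ 2. The edges a–g–h–d–e–i–b–c–f–a form a cycle, so G is not a tree and its treewidth is at least 2. Combining the bounds, tw(G) = 2.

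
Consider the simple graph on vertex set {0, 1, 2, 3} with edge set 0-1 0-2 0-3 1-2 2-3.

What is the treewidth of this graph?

A width-2 tree decomposition is:
Bags: B1 = {0, 1, 2}  B2 = {0, 2, 3}
Tree: B1–B2
Every bag has size at most 3, so the width is 3 − 1 = 2 and tw(G) ≤ 2. Conversely, {0, 1, 2} is a clique of size 3, and the vertices of any clique must share a bag in every tree decomposition; so some bag has ≥ 3 vertices and tw(G) ≥ 2. Therefore the treewidth is 2.

2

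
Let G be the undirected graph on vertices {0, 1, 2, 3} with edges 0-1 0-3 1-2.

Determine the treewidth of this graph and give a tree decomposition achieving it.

The largest bag has 2 vertices, giving width 1; this decomposition certifies tw(G) ≤ 1. Any graph with an edge has treewidth ≥ 1, and G has the edge 0–1. Therefore the treewidth is 1.

Treewidth 1.
Bags: B1 = {0, 1}  B2 = {1, 2}  B3 = {0, 3}
Tree: B1–B2, B1–B3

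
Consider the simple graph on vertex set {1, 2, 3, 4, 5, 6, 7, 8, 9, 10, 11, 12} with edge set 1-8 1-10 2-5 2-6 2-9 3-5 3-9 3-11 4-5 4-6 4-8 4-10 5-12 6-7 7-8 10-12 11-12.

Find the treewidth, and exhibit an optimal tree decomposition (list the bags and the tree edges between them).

The largest bag has 4 vertices, giving width 3; this decomposition certifies tw(G) ≤ 3. For the lower bound: the 4 vertex sets {3,9,11}, {2}, {5}, {4,6,10,12} are disjoint, each induces a connected subgraph, and every pair is joined by at least one edge of G. Contracting each set to a single vertex therefore yields K_{4} as a minor, and since treewidth is minor-monotone, tw(G) ≥ tw(K_{4}) = 3. Therefore the treewidth is 3.

Treewidth 3.
One such decomposition:
Bags: B1 = {2, 3, 9, 11}  B2 = {2, 3, 5, 11}  B3 = {2, 5, 11, 12}  B4 = {2, 5, 6, 12}  B5 = {4, 5, 6, 12}  B6 = {4, 6, 10, 12}  B7 = {4, 6, 7, 10}  B8 = {4, 7, 8, 10}  B9 = {1, 7, 8, 10}
Tree: B1–B2, B2–B3, B3–B4, B4–B5, B5–B6, B6–B7, B7–B8, B8–B9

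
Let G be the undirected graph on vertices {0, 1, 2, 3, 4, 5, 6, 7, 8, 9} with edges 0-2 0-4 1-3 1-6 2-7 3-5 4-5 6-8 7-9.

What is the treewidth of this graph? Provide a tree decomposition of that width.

Treewidth 1.
Bags: B1 = {6, 8}  B2 = {1, 6}  B3 = {1, 3}  B4 = {3, 5}  B5 = {4, 5}  B6 = {0, 4}  B7 = {0, 2}  B8 = {2, 7}  B9 = {7, 9}
Tree: B1–B2, B2–B3, B3–B4, B4–B5, B5–B6, B6–B7, B7–B8, B8–B9

Every bag has size at most 2, so the width is 2 − 1 = 1 and tw(G) ≤ 1. Any graph with an edge has treewidth ≥ 1, and G has the edge 8–6. Hence tw(G) = 1 exactly.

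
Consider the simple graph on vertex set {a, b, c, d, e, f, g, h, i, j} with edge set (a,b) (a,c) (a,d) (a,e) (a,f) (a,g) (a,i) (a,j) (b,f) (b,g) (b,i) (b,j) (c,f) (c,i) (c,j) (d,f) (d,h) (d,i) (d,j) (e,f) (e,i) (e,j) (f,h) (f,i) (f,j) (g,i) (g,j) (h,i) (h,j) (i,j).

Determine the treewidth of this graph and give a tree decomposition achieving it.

Treewidth 4.
Bags: B1 = {a, b, g, i, j}  B2 = {a, b, f, i, j}  B3 = {a, d, f, i, j}  B4 = {a, c, f, i, j}  B5 = {d, f, h, i, j}  B6 = {a, e, f, i, j}
Tree: B1–B2, B2–B3, B3–B4, B3–B5, B3–B6

Each bag holds 5 vertices, so the decomposition has width 4, which upper-bounds the treewidth. For the lower bound, the 5 vertices {a, b, g, i, j} are pairwise adjacent, and any tree decomposition puts a clique entirely inside one bag — forcing width ≥ 4. The upper and lower bounds meet at 4, so that is the treewidth.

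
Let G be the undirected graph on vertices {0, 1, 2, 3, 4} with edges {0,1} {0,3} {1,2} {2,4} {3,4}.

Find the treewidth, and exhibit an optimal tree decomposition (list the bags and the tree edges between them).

Every bag has size at most 3, so the width is 3 − 1 = 2 and tw(G) ≤ 2. Since 3–4–2–1–0–3 is a cycle in G, G is not acyclic. Forests are exactly the graphs of treewidth ≤ 1, so tw(G) ≥ 2. Hence tw(G) = 2 exactly.

Treewidth 2.
Bags: B1 = {2, 3, 4}  B2 = {1, 2, 3}  B3 = {0, 1, 3}
Tree: B1–B2, B2–B3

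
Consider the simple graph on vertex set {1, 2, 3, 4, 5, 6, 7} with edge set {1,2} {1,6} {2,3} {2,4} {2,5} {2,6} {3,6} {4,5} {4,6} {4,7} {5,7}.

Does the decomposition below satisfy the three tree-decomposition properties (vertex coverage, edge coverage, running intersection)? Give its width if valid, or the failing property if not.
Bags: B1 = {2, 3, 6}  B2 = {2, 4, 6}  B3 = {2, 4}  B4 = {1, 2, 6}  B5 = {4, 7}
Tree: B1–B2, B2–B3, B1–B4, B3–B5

No — vertex 5 appears in no bag.

A tree decomposition must satisfy three properties: every vertex lies in some bag; for every edge, both endpoints lie together in some bag; and for every vertex, the bags containing it form a connected subtree. Here vertex 5 appears in no bag, so the decomposition is invalid.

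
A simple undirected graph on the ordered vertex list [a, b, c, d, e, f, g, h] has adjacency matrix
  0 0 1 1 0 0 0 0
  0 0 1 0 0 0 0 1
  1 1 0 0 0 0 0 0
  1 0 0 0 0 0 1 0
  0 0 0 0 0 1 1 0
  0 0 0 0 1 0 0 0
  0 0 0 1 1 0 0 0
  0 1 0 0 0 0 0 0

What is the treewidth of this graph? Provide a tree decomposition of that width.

The largest bag has 2 vertices, giving width 1; this decomposition certifies tw(G) ≤ 1. Since G has at least one edge (e.g. f–e), it is not an edgeless graph, so tw(G) ≥ 1. Therefore the treewidth is 1.

Treewidth 1.
Bags: B1 = {e, f}  B2 = {e, g}  B3 = {d, g}  B4 = {a, d}  B5 = {a, c}  B6 = {b, c}  B7 = {b, h}
Tree: B1–B2, B2–B3, B3–B4, B4–B5, B5–B6, B6–B7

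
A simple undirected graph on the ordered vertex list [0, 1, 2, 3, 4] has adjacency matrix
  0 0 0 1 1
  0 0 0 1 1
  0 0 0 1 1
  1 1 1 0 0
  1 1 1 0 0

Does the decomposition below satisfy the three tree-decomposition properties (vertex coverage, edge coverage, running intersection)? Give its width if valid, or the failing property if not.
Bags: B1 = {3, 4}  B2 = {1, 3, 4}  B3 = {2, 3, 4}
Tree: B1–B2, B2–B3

A tree decomposition must satisfy three properties: every vertex lies in some bag; for every edge, both endpoints lie together in some bag; and for every vertex, the bags containing it form a connected subtree. Here vertex 0 appears in no bag, so the decomposition is invalid.

No — vertex 0 appears in no bag.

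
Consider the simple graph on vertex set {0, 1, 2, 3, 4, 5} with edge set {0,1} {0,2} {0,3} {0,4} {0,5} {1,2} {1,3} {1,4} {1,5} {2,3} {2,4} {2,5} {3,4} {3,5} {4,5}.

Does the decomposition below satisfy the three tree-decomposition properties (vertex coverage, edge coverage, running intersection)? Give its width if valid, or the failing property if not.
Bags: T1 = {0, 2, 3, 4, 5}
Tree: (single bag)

No — vertex 1 appears in no bag.

A tree decomposition must satisfy three properties: every vertex lies in some bag; for every edge, both endpoints lie together in some bag; and for every vertex, the bags containing it form a connected subtree. Here vertex 1 appears in no bag, so the decomposition is invalid.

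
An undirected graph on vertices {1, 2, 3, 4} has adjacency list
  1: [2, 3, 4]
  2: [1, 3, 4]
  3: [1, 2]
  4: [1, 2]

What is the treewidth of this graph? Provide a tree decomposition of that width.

Treewidth 2.
Bags: B1 = {1, 2, 3}  B2 = {1, 2, 4}
Tree: B1–B2

Every bag has size at most 3, so the width is 3 − 1 = 2 and tw(G) ≤ 2. On the other hand G contains the 3-clique {1, 2, 3}. A clique must lie in a single bag of any decomposition, so no decomposition can have width below 2. Combining the bounds, tw(G) = 2.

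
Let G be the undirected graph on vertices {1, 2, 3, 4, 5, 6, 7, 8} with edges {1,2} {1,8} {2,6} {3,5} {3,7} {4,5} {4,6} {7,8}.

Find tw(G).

A width-2 tree decomposition is:
Bags: B1 = {4, 5, 6}  B2 = {2, 5, 6}  B3 = {1, 2, 5}  B4 = {1, 5, 8}  B5 = {5, 7, 8}  B6 = {3, 5, 7}
Tree: B1–B2, B2–B3, B3–B4, B4–B5, B5–B6
The largest bag has 3 vertices, giving width 2; this decomposition certifies tw(G) ≤ 2. The edges 5–4–6–2–1–8–7–3–5 form a cycle, so G is not a tree and its treewidth is at least 2. Therefore the treewidth is 2.

2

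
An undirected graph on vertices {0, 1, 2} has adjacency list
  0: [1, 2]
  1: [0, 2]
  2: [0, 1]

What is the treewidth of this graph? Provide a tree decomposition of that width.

Treewidth 2.
One optimal decomposition is:
Bags: B1 = {0, 1, 2}
Tree: (single bag)

A single bag containing all 3 vertices is trivially a valid decomposition of width 2. On the other hand G contains the 3-clique {0, 1, 2}. A clique must lie in a single bag of any decomposition, so no decomposition can have width below 2. The upper and lower bounds meet at 2, so that is the treewidth.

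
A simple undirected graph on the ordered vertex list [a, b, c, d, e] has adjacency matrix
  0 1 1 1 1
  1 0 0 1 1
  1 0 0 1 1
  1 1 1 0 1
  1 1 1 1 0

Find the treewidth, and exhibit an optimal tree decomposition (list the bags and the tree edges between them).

Each bag holds 4 vertices, so the decomposition has width 3, which upper-bounds the treewidth. For the lower bound, the 4 vertices {a, c, d, e} are pairwise adjacent, and any tree decomposition puts a clique entirely inside one bag — forcing width ≥ 3. Combining the bounds, tw(G) = 3.

Treewidth 3.
One optimal decomposition is:
Bags: B1 = {a, c, d, e}  B2 = {a, b, d, e}
Tree: B1–B2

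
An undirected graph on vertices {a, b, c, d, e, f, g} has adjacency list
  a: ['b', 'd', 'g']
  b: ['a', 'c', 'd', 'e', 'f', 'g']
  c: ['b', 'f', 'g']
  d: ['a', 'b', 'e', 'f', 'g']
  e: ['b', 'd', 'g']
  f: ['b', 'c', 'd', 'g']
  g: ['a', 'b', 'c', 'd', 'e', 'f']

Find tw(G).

3

A width-3 tree decomposition is:
Bags: B1 = {b, d, f, g}  B2 = {b, c, f, g}  B3 = {b, d, e, g}  B4 = {a, b, d, g}
Tree: B1–B2, B1–B3, B1–B4
The largest bag has 4 vertices, giving width 3; this decomposition certifies tw(G) ≤ 3. On the other hand G contains the 4-clique {b, d, e, g}. A clique must lie in a single bag of any decomposition, so no decomposition can have width below 3. Therefore the treewidth is 3.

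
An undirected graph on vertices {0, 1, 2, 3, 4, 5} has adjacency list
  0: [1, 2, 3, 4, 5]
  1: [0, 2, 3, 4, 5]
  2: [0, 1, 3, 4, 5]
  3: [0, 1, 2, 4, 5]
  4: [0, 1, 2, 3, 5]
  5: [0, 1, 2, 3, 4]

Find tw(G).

5

A width-5 tree decomposition is:
Bags: B1 = {0, 1, 2, 3, 4, 5}
Tree: (single bag)
With just one bag of size 6, the width is 6 − 1 = 5, so tw(G) ≤ 5. Conversely, {0, 1, 2, 3, 4, 5} is a clique of size 6, and the vertices of any clique must share a bag in every tree decomposition; so some bag has ≥ 6 vertices and tw(G) ≥ 5. Combining the bounds, tw(G) = 5.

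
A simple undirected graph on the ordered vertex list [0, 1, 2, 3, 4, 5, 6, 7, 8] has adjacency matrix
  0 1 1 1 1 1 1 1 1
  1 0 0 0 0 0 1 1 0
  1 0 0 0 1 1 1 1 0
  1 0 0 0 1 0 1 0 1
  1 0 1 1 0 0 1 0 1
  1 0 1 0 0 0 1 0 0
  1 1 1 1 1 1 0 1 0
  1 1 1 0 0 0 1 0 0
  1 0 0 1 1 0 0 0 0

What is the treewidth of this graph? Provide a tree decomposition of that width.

The largest bag has 4 vertices, giving width 3; this decomposition certifies tw(G) ≤ 3. Conversely, {0, 3, 4, 8} is a clique of size 4, and the vertices of any clique must share a bag in every tree decomposition; so some bag has ≥ 4 vertices and tw(G) ≥ 3. The upper and lower bounds meet at 3, so that is the treewidth.

Treewidth 3.
One such decomposition:
Bags: B1 = {0, 2, 6, 7}  B2 = {0, 2, 5, 6}  B3 = {0, 2, 4, 6}  B4 = {0, 3, 4, 6}  B5 = {0, 1, 6, 7}  B6 = {0, 3, 4, 8}
Tree: B1–B2, B1–B3, B3–B4, B1–B5, B4–B6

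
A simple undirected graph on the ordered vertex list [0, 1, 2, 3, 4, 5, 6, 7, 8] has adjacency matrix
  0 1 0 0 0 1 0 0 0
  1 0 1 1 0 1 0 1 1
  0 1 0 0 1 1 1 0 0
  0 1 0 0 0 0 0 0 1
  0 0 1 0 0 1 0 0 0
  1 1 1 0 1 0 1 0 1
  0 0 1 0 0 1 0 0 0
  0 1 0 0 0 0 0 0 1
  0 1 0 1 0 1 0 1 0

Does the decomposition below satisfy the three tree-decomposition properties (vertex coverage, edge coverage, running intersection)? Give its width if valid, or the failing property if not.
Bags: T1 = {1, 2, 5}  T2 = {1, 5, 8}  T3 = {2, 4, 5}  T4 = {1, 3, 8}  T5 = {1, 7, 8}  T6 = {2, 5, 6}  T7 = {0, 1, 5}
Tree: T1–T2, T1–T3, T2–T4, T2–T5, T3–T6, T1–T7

Checking the three conditions: (i) the bags cover all of {0, 1, 2, 3, 4, 5, 6, 7, 8}; (ii) for each edge, some bag contains both endpoints; (iii) the bags containing any fixed vertex form a subtree. All hold, so the decomposition is valid with width 3 − 1 = 2.

Yes; width 2.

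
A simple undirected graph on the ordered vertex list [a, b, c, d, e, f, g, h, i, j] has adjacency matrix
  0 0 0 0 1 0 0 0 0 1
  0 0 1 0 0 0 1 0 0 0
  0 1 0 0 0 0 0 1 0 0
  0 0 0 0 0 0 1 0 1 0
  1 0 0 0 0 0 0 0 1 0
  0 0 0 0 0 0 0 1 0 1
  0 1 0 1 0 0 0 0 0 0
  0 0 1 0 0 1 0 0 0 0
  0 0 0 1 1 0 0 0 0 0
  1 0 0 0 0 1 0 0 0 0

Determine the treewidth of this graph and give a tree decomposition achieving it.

Treewidth 2.
Bags: B1 = {d, g, i}  B2 = {b, g, i}  B3 = {b, c, i}  B4 = {c, h, i}  B5 = {f, h, i}  B6 = {f, i, j}  B7 = {a, i, j}  B8 = {a, e, i}
Tree: B1–B2, B2–B3, B3–B4, B4–B5, B5–B6, B6–B7, B7–B8

The largest bag has 3 vertices, giving width 2; this decomposition certifies tw(G) ≤ 2. For the lower bound, G contains the cycle i–d–g–b–c–h–f–j–a–e–i, so G is not a forest; only forests have treewidth ≤ 1, hence tw(G) ≥ 2. Therefore the treewidth is 2.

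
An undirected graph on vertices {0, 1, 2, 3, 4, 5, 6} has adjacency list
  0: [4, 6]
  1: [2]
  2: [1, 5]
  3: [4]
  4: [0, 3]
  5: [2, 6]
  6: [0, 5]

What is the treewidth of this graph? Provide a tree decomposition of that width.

Every bag has size at most 2, so the width is 2 − 1 = 1 and tw(G) ≤ 1. G has an edge, so its treewidth is at least 1. Therefore the treewidth is 1.

Treewidth 1.
One optimal decomposition is:
Bags: B1 = {1, 2}  B2 = {2, 5}  B3 = {5, 6}  B4 = {0, 6}  B5 = {0, 4}  B6 = {3, 4}
Tree: B1–B2, B2–B3, B3–B4, B4–B5, B5–B6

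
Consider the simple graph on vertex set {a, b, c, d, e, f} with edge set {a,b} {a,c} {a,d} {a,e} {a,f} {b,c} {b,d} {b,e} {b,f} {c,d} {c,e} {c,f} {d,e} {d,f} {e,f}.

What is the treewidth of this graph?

5

A width-5 tree decomposition is:
Bags: B1 = {a, b, c, d, e, f}
Tree: (single bag)
A single bag containing all 6 vertices is trivially a valid decomposition of width 5. On the other hand G contains the 6-clique {a, b, c, d, e, f}. A clique must lie in a single bag of any decomposition, so no decomposition can have width below 5. The upper and lower bounds meet at 5, so that is the treewidth.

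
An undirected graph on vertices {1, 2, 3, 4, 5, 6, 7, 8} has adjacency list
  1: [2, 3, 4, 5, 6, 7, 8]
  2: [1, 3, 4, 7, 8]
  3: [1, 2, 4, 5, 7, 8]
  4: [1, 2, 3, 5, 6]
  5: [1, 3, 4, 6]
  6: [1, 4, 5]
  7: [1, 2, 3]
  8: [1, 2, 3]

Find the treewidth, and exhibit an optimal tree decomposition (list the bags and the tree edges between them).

Treewidth 3.
One such decomposition:
Bags: B1 = {1, 2, 3, 7}  B2 = {1, 2, 3, 8}  B3 = {1, 2, 3, 4}  B4 = {1, 3, 4, 5}  B5 = {1, 4, 5, 6}
Tree: B1–B2, B2–B3, B3–B4, B4–B5

Each bag holds 4 vertices, so the decomposition has width 3, which upper-bounds the treewidth. On the other hand G contains the 4-clique {1, 2, 3, 8}. A clique must lie in a single bag of any decomposition, so no decomposition can have width below 3. The upper and lower bounds meet at 3, so that is the treewidth.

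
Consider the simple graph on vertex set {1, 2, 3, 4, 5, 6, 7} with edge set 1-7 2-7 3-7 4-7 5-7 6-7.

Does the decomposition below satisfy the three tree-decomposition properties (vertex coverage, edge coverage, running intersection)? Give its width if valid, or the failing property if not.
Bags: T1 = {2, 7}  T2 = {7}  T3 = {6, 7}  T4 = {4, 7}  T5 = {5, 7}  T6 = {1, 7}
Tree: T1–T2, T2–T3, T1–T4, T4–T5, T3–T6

No — vertex 3 appears in no bag.

A tree decomposition must satisfy three properties: every vertex lies in some bag; for every edge, both endpoints lie together in some bag; and for every vertex, the bags containing it form a connected subtree. Here vertex 3 appears in no bag, so the decomposition is invalid.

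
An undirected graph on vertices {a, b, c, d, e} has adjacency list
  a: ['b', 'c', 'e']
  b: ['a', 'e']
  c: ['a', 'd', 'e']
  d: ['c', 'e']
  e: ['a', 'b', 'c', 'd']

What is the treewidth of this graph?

2

A width-2 tree decomposition is:
Bags: B1 = {a, c, e}  B2 = {c, d, e}  B3 = {a, b, e}
Tree: B1–B2, B1–B3
The largest bag has 3 vertices, giving width 2; this decomposition certifies tw(G) ≤ 2. For the lower bound, the 3 vertices {c, d, e} are pairwise adjacent, and any tree decomposition puts a clique entirely inside one bag — forcing width ≥ 2. The upper and lower bounds meet at 2, so that is the treewidth.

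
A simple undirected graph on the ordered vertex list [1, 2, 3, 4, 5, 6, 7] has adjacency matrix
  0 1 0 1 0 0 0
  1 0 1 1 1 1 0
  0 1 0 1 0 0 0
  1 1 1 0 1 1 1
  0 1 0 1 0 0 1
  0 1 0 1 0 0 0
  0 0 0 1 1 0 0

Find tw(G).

A width-2 tree decomposition is:
Bags: B1 = {1, 2, 4}  B2 = {2, 4, 5}  B3 = {2, 3, 4}  B4 = {2, 4, 6}  B5 = {4, 5, 7}
Tree: B1–B2, B2–B3, B1–B4, B2–B5
Every bag has size at most 3, so the width is 3 − 1 = 2 and tw(G) ≤ 2. For the lower bound, the 3 vertices {1, 2, 4} are pairwise adjacent, and any tree decomposition puts a clique entirely inside one bag — forcing width ≥ 2. Combining the bounds, tw(G) = 2.

2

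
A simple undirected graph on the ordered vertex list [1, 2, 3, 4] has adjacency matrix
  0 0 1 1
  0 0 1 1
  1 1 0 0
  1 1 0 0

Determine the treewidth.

A width-2 tree decomposition is:
Bags: B1 = {1, 2, 4}  B2 = {1, 2, 3}
Tree: B1–B2
Every bag has size at most 3, so the width is 3 − 1 = 2 and tw(G) ≤ 2. For the lower bound, G contains the cycle 1–4–2–3–1, so G is not a forest; only forests have treewidth ≤ 1, hence tw(G) ≥ 2. The upper and lower bounds meet at 2, so that is the treewidth.

2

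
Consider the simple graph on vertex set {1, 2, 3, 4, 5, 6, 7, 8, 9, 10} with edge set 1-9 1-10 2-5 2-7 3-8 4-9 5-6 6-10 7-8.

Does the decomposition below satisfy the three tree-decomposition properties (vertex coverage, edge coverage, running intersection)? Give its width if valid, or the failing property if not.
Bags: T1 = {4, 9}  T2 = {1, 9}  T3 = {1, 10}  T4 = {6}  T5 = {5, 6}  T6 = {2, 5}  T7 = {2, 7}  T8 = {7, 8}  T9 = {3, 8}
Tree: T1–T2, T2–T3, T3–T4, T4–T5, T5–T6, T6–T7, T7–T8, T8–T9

A tree decomposition must satisfy three properties: every vertex lies in some bag; for every edge, both endpoints lie together in some bag; and for every vertex, the bags containing it form a connected subtree. Here edge (10,6) lies in no bag, so the decomposition is invalid.

No — edge (10,6) lies in no bag.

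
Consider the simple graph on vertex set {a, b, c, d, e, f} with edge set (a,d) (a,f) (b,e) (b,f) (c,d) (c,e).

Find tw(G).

2

A width-2 tree decomposition is:
Bags: B1 = {a, d, f}  B2 = {c, d, f}  B3 = {c, e, f}  B4 = {b, e, f}
Tree: B1–B2, B2–B3, B3–B4
Every bag has size at most 3, so the width is 3 − 1 = 2 and tw(G) ≤ 2. Since f–a–d–c–e–b–f is a cycle in G, G is not acyclic. Forests are exactly the graphs of treewidth ≤ 1, so tw(G) ≥ 2. Combining the bounds, tw(G) = 2.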